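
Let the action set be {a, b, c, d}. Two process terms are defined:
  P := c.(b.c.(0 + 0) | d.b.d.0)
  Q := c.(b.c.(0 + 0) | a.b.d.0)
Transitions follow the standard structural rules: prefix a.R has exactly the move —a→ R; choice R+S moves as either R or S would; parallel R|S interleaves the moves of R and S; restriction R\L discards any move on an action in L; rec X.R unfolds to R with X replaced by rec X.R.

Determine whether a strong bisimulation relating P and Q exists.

LTS(P): 13 reachable states
  s0 = c.(b.c.(0 + 0) | d.b.d.0) :: --c--▸ s1
  s1 = b.c.(0 + 0) | d.b.d.0 :: --b--▸ s2, --d--▸ s3
  s2 = c.(0 + 0) | d.b.d.0 :: --c--▸ s4, --d--▸ s5
  s3 = b.c.(0 + 0) | b.d.0 :: --b--▸ s5, --b--▸ s6
  s4 = (0 + 0) | d.b.d.0 :: --d--▸ s7
  s5 = c.(0 + 0) | b.d.0 :: --b--▸ s8, --c--▸ s7
  s6 = b.c.(0 + 0) | d.0 :: --b--▸ s8, --d--▸ s9
  s7 = (0 + 0) | b.d.0 :: --b--▸ s10
  s8 = c.(0 + 0) | d.0 :: --c--▸ s10, --d--▸ s11
  s9 = b.c.(0 + 0) | 0 :: --b--▸ s11
  s10 = (0 + 0) | d.0 :: --d--▸ s12
  s11 = c.(0 + 0) | 0 :: --c--▸ s12
  s12 = (0 + 0) | 0 :: stopped
LTS(Q): 13 reachable states
  t0 = c.(b.c.(0 + 0) | a.b.d.0) :: --c--▸ t1
  t1 = b.c.(0 + 0) | a.b.d.0 :: --a--▸ t2, --b--▸ t3
  t2 = b.c.(0 + 0) | b.d.0 :: --b--▸ t4, --b--▸ t5
  t3 = c.(0 + 0) | a.b.d.0 :: --a--▸ t5, --c--▸ t6
  t4 = b.c.(0 + 0) | d.0 :: --b--▸ t7, --d--▸ t8
  t5 = c.(0 + 0) | b.d.0 :: --b--▸ t7, --c--▸ t9
  t6 = (0 + 0) | a.b.d.0 :: --a--▸ t9
  t7 = c.(0 + 0) | d.0 :: --c--▸ t10, --d--▸ t11
  t8 = b.c.(0 + 0) | 0 :: --b--▸ t11
  t9 = (0 + 0) | b.d.0 :: --b--▸ t10
  t10 = (0 + 0) | d.0 :: --d--▸ t12
  t11 = c.(0 + 0) | 0 :: --c--▸ t12
  t12 = (0 + 0) | 0 :: stopped
Bisimilarity quotient blocks:
  B0 = {s0}
  B1 = {s1}
  B2 = {s3, t2}
  B3 = {s5, t5}
  B4 = {s7, t9}
  B5 = {s10, t10}
  B6 = {s12, t12}
  B7 = {s8, t7}
  B8 = {s11, t11}
  B9 = {s6, t4}
  B10 = {s9, t8}
  B11 = {s2}
  B12 = {s4}
  B13 = {t0}
  B14 = {t1}
  B15 = {t3}
  B16 = {t6}
s0 ∈ B0, t0 ∈ B13 → different blocks

NO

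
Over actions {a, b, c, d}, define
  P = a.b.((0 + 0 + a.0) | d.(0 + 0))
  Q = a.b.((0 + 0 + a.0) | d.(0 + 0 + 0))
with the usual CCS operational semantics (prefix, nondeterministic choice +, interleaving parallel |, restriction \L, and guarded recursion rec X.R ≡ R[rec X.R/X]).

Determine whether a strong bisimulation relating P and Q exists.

LTS(P): 6 reachable states
  s0 = a.b.((0 + 0 + a.0) | d.(0 + 0)) :: -a-> s1
  s1 = b.((0 + 0 + a.0) | d.(0 + 0)) :: -b-> s2
  s2 = (0 + 0 + a.0) | d.(0 + 0) :: -a-> s3, -d-> s4
  s3 = 0 | d.(0 + 0) :: -d-> s5
  s4 = (0 + 0 + a.0) | (0 + 0) :: -a-> s5
  s5 = 0 | (0 + 0) :: deadlocked
LTS(Q): 6 reachable states
  t0 = a.b.((0 + 0 + a.0) | d.(0 + 0 + 0)) :: -a-> t1
  t1 = b.((0 + 0 + a.0) | d.(0 + 0 + 0)) :: -b-> t2
  t2 = (0 + 0 + a.0) | d.(0 + 0 + 0) :: -a-> t3, -d-> t4
  t3 = 0 | d.(0 + 0 + 0) :: -d-> t5
  t4 = (0 + 0 + a.0) | (0 + 0 + 0) :: -a-> t5
  t5 = 0 | (0 + 0 + 0) :: deadlocked
Coarsest stable partition (strong bisimilarity classes):
  B0 = {s0, t0}
  B1 = {s1, t1}
  B2 = {s2, t2}
  B3 = {s3, t3}
  B4 = {s5, t5}
  B5 = {s4, t4}
s0 ∈ B0, t0 ∈ B0 → same block

YES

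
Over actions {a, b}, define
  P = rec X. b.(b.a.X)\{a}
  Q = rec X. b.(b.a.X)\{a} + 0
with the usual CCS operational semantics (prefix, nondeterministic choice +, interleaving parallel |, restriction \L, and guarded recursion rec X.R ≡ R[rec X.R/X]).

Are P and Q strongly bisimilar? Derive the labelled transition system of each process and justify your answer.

P ~ Q

LTS(P): 3 reachable states
  u0 = rec X. b.(b.a.X)\{a} → --b--▸ u1
  u1 = (b.a.(rec X. b.(b.a.X)\{a}))\{a} → --b--▸ u2
  u2 = (a.(rec X. b.(b.a.X)\{a}))\{a} → ∅
LTS(Q): 3 reachable states
  v0 = rec X. b.(b.a.X)\{a} + 0 → --b--▸ v1
  v1 = (b.a.(rec X. b.(b.a.X)\{a} + 0))\{a} → --b--▸ v2
  v2 = (a.(rec X. b.(b.a.X)\{a} + 0))\{a} → ∅
Coarsest stable partition (strong bisimilarity classes):
  B0 = {u0, v0}
  B1 = {u1, v1}
  B2 = {u2, v2}
u0 ∈ B0, v0 ∈ B0 → same block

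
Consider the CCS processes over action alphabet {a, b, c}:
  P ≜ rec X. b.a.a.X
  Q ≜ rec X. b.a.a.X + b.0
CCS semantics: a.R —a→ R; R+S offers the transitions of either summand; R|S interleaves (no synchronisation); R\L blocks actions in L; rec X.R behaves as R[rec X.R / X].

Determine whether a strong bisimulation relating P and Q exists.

LTS(P): 3 reachable states
  p0 = rec X. b.a.a.X | ··b··> p1
  p1 = a.a.(rec X. b.a.a.X) | ··a··> p2
  p2 = a.(rec X. b.a.a.X) | ··a··> p0
LTS(Q): 4 reachable states
  q0 = rec X. b.a.a.X + b.0 | ··b··> q1, ··b··> q2
  q1 = 0 | deadlocked
  q2 = a.a.(rec X. b.a.a.X + b.0) | ··a··> q3
  q3 = a.(rec X. b.a.a.X + b.0) | ··a··> q0
Partition-refinement fixed point:
  B0 = {p0}
  B1 = {p1}
  B2 = {p2}
  B3 = {q0}
  B4 = {q2}
  B5 = {q3}
  B6 = {q1}
p0 ∈ B0, q0 ∈ B3 → different blocks

P ≁ Q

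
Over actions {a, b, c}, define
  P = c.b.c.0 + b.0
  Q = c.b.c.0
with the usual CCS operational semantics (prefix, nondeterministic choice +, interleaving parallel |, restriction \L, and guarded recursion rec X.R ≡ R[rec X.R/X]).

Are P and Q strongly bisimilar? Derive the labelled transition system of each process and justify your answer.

LTS(P): 4 reachable states
  p0 = c.b.c.0 + b.0 | -b-> p1, -c-> p2
  p1 = 0 | stopped
  p2 = b.c.0 | -b-> p3
  p3 = c.0 | -c-> p1
LTS(Q): 4 reachable states
  q0 = c.b.c.0 | -c-> q1
  q1 = b.c.0 | -b-> q2
  q2 = c.0 | -c-> q3
  q3 = 0 | stopped
Coarsest stable partition (strong bisimilarity classes):
  B0 = {p0}
  B1 = {p2, q1}
  B2 = {p3, q2}
  B3 = {p1, q3}
  B4 = {q0}
p0 ∈ B0, q0 ∈ B4 → different blocks

NO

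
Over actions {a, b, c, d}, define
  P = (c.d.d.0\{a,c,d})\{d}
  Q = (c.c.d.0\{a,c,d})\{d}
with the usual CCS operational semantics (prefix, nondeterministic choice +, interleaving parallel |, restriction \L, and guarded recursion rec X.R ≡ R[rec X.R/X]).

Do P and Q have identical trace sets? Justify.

Reachable graph of P (2 states):
  p0 = (c.d.d.0\{a,c,d})\{d} → —c→ p1
  p1 = (d.d.0\{a,c,d})\{d} → deadlocked
Reachable graph of Q (3 states):
  q0 = (c.c.d.0\{a,c,d})\{d} → —c→ q1
  q1 = (c.d.0\{a,c,d})\{d} → —c→ q2
  q2 = (d.0\{a,c,d})\{d} → deadlocked
Executing cc from Q (initial set {q0}):
  step 1 (c): {q1}
  step 2 (c): {q2}
  — Q admits the full trace.
Executing cc from P (initial set {p0}):
  step 1 (c): {p1}
  step 2 (c): no successor for P

trace-distinct — witness ⟨cc⟩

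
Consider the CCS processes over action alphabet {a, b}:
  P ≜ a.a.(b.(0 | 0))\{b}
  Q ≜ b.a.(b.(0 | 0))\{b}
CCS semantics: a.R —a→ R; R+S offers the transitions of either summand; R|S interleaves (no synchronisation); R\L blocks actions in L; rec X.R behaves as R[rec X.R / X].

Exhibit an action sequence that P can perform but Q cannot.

a

P's transition system — 3 states:
  s0 = a.a.(b.(0 | 0))\{b} :: --a--▸ s1
  s1 = a.(b.(0 | 0))\{b} :: --a--▸ s2
  s2 = (b.(0 | 0))\{b} :: ∅
Q's transition system — 3 states:
  t0 = b.a.(b.(0 | 0))\{b} :: --b--▸ t1
  t1 = a.(b.(0 | 0))\{b} :: --a--▸ t2
  t2 = (b.(0 | 0))\{b} :: ∅
Executing a from P (initial set {s0}):
  step 1 (a): {s1}
  — P admits the full trace.
Executing a from Q (initial set {t0}):
  step 1 (a): no successor for Q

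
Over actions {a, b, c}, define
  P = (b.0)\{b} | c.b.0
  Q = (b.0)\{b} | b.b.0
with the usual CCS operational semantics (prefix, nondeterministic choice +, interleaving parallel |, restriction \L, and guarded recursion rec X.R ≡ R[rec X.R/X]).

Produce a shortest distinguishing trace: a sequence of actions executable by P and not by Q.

Reachable graph of P (3 states):
  s0 = (b.0)\{b} | c.b.0 | —c→ s1
  s1 = (b.0)\{b} | b.0 | —b→ s2
  s2 = (b.0)\{b} | 0 | (no moves)
Reachable graph of Q (3 states):
  t0 = (b.0)\{b} | b.b.0 | —b→ t1
  t1 = (b.0)\{b} | b.0 | —b→ t2
  t2 = (b.0)\{b} | 0 | (no moves)
Executing c from P (initial set {s0}):
  step 1 (c): {s1}
  ✓ P
Executing c from Q (initial set {t0}):
  step 1 (c): ∅ (Q stuck)

c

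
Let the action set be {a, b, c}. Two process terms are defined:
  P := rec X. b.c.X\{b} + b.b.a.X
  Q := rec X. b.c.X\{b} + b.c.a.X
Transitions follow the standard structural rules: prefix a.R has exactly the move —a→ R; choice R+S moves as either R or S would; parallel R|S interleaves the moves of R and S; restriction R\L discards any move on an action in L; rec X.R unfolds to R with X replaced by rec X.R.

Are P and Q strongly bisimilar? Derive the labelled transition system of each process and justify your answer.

LTS(P): 5 reachable states
  u0 = rec X. b.c.X\{b} + b.b.a.X | -b-> u1, -b-> u2
  u1 = b.a.(rec X. b.c.X\{b} + b.b.a.X) | -b-> u3
  u2 = c.(rec X. b.c.X\{b} + b.b.a.X)\{b} | -c-> u4
  u3 = a.(rec X. b.c.X\{b} + b.b.a.X) | -a-> u0
  u4 = (rec X. b.c.X\{b} + b.b.a.X)\{b} | stopped
LTS(Q): 5 reachable states
  v0 = rec X. b.c.X\{b} + b.c.a.X | -b-> v1, -b-> v2
  v1 = c.(rec X. b.c.X\{b} + b.c.a.X)\{b} | -c-> v3
  v2 = c.a.(rec X. b.c.X\{b} + b.c.a.X) | -c-> v4
  v3 = (rec X. b.c.X\{b} + b.c.a.X)\{b} | stopped
  v4 = a.(rec X. b.c.X\{b} + b.c.a.X) | -a-> v0
Bisimilarity quotient blocks:
  B0 = {u0}
  B1 = {u2, v1}
  B2 = {u4, v3}
  B3 = {u1}
  B4 = {u3}
  B5 = {v0}
  B6 = {v2}
  B7 = {v4}
u0 ∈ B0, v0 ∈ B5 → different blocks

P ≁ Q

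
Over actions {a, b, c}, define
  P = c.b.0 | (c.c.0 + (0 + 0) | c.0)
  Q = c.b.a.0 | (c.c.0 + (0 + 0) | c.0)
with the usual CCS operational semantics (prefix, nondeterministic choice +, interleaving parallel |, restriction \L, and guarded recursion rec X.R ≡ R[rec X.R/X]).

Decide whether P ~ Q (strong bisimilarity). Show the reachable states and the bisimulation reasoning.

Reachable graph of P (12 states):
  m0 = c.b.0 | (c.c.0 + (0 + 0) | c.0) → =c=> m1, =c=> m2, =c=> m3
  m1 = b.0 | (c.c.0 + (0 + 0) | c.0) → =b=> m4, =c=> m5, =c=> m6
  m2 = c.b.0 | ((0 + 0) | 0) → =c=> m5
  m3 = c.b.0 | c.0 → =c=> m6, =c=> m7
  m4 = 0 | (c.c.0 + (0 + 0) | c.0) → =c=> m8, =c=> m9
  m5 = b.0 | ((0 + 0) | 0) → =b=> m8
  m6 = b.0 | c.0 → =b=> m9, =c=> m10
  m7 = c.b.0 | 0 → =c=> m10
  m8 = 0 | ((0 + 0) | 0) → deadlocked
  m9 = 0 | c.0 → =c=> m11
  m10 = b.0 | 0 → =b=> m11
  m11 = 0 | 0 → deadlocked
Reachable graph of Q (16 states):
  n0 = c.b.a.0 | (c.c.0 + (0 + 0) | c.0) → =c=> n1, =c=> n2, =c=> n3
  n1 = b.a.0 | (c.c.0 + (0 + 0) | c.0) → =b=> n4, =c=> n5, =c=> n6
  n2 = c.b.a.0 | ((0 + 0) | 0) → =c=> n5
  n3 = c.b.a.0 | c.0 → =c=> n6, =c=> n7
  n4 = a.0 | (c.c.0 + (0 + 0) | c.0) → =a=> n8, =c=> n10, =c=> n9
  n5 = b.a.0 | ((0 + 0) | 0) → =b=> n9
  n6 = b.a.0 | c.0 → =b=> n10, =c=> n11
  n7 = c.b.a.0 | 0 → =c=> n11
  n8 = 0 | (c.c.0 + (0 + 0) | c.0) → =c=> n12, =c=> n13
  n9 = a.0 | ((0 + 0) | 0) → =a=> n12
  n10 = a.0 | c.0 → =a=> n13, =c=> n14
  n11 = b.a.0 | 0 → =b=> n14
  n12 = 0 | ((0 + 0) | 0) → deadlocked
  n13 = 0 | c.0 → =c=> n15
  n14 = a.0 | 0 → =a=> n15
  n15 = 0 | 0 → deadlocked
Bisimilarity quotient blocks:
  B0 = {m0}
  B1 = {m3}
  B2 = {m6}
  B3 = {m9, n13}
  B4 = {m11, m8, n12, n15}
  B5 = {m10, m5}
  B6 = {m2, m7}
  B7 = {m1}
  B8 = {m4, n8}
  B9 = {n0}
  B10 = {n1}
  B11 = {n6}
  B12 = {n11, n5}
  B13 = {n14, n9}
  B14 = {n10}
  B15 = {n4}
  B16 = {n3}
  B17 = {n2, n7}
m0 ∈ B0, n0 ∈ B9 → different blocks

not bisimilar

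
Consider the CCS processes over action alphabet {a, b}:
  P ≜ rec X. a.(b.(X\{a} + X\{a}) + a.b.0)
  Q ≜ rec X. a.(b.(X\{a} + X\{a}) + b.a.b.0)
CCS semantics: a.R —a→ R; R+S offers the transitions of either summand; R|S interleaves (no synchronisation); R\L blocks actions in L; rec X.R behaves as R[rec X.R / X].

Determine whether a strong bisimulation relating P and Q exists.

P's transition system — 5 states:
  m0 = rec X. a.(b.(X\{a} + X\{a}) + a.b.0) has moves —a→ m1
  m1 = b.((rec X. a.(b.(X\{a} + X\{a}) + a.b.0))\{a} + (rec X. a.(b.(X\{a} + X\{a}) + a.b.0))\{a}) + a.b.0 has moves —a→ m2, —b→ m3
  m2 = b.0 has moves —b→ m4
  m3 = (rec X. a.(b.(X\{a} + X\{a}) + a.b.0))\{a} + (rec X. a.(b.(X\{a} + X\{a}) + a.b.0))\{a} has moves (no moves)
  m4 = 0 has moves (no moves)
Q's transition system — 6 states:
  n0 = rec X. a.(b.(X\{a} + X\{a}) + b.a.b.0) has moves —a→ n1
  n1 = b.((rec X. a.(b.(X\{a} + X\{a}) + b.a.b.0))\{a} + (rec X. a.(b.(X\{a} + X\{a}) + b.a.b.0))\{a}) + b.a.b.0 has moves —b→ n2, —b→ n3
  n2 = (rec X. a.(b.(X\{a} + X\{a}) + b.a.b.0))\{a} + (rec X. a.(b.(X\{a} + X\{a}) + b.a.b.0))\{a} has moves (no moves)
  n3 = a.b.0 has moves —a→ n4
  n4 = b.0 has moves —b→ n5
  n5 = 0 has moves (no moves)
Bisimilarity quotient blocks:
  B0 = {m0}
  B1 = {m1}
  B2 = {m3, m4, n2, n5}
  B3 = {m2, n4}
  B4 = {n0}
  B5 = {n1}
  B6 = {n3}
m0 ∈ B0, n0 ∈ B4 → different blocks

P ≁ Q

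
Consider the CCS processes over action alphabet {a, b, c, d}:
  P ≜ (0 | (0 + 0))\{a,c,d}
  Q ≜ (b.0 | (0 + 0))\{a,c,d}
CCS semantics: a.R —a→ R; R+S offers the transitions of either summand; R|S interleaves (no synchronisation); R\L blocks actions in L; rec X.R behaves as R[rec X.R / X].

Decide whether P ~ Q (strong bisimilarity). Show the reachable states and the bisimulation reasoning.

P's transition system — 1 states:
  p0 = (0 | (0 + 0))\{a,c,d} :: ∅
Q's transition system — 2 states:
  q0 = (b.0 | (0 + 0))\{a,c,d} :: =b=> q1
  q1 = (0 | (0 + 0))\{a,c,d} :: ∅
Bisimilarity quotient blocks:
  B0 = {p0, q1}
  B1 = {q0}
p0 ∈ B0, q0 ∈ B1 → different blocks

not bisimilar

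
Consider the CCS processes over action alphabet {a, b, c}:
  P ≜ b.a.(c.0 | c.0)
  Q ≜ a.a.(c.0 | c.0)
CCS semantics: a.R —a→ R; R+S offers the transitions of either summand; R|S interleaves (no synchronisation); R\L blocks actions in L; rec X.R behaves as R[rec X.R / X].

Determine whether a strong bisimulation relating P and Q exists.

LTS(P): 6 reachable states
  u0 = b.a.(c.0 | c.0) ⊢ -b-> u1
  u1 = a.(c.0 | c.0) ⊢ -a-> u2
  u2 = c.0 | c.0 ⊢ -c-> u3, -c-> u4
  u3 = 0 | c.0 ⊢ -c-> u5
  u4 = c.0 | 0 ⊢ -c-> u5
  u5 = 0 | 0 ⊢ deadlocked
LTS(Q): 6 reachable states
  v0 = a.a.(c.0 | c.0) ⊢ -a-> v1
  v1 = a.(c.0 | c.0) ⊢ -a-> v2
  v2 = c.0 | c.0 ⊢ -c-> v3, -c-> v4
  v3 = 0 | c.0 ⊢ -c-> v5
  v4 = c.0 | 0 ⊢ -c-> v5
  v5 = 0 | 0 ⊢ deadlocked
Partition-refinement fixed point:
  B0 = {u0}
  B1 = {u1, v1}
  B2 = {u2, v2}
  B3 = {u3, u4, v3, v4}
  B4 = {u5, v5}
  B5 = {v0}
u0 ∈ B0, v0 ∈ B5 → different blocks

NO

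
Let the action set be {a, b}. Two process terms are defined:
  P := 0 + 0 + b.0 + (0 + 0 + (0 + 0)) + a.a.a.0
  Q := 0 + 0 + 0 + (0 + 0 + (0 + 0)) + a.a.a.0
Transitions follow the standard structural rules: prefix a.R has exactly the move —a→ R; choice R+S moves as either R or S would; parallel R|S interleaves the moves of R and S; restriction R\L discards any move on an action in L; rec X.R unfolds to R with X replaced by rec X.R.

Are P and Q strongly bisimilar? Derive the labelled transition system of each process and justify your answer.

LTS(P): 4 reachable states
  s0 = 0 + 0 + b.0 + (0 + 0 + (0 + 0)) + a.a.a.0 | -a-> s1, -b-> s2
  s1 = a.a.0 | -a-> s3
  s2 = 0 | (no moves)
  s3 = a.0 | -a-> s2
LTS(Q): 4 reachable states
  t0 = 0 + 0 + 0 + (0 + 0 + (0 + 0)) + a.a.a.0 | -a-> t1
  t1 = a.a.0 | -a-> t2
  t2 = a.0 | -a-> t3
  t3 = 0 | (no moves)
Partition-refinement fixed point:
  B0 = {s0}
  B1 = {s1, t1}
  B2 = {s3, t2}
  B3 = {s2, t3}
  B4 = {t0}
s0 ∈ B0, t0 ∈ B4 → different blocks

P ≁ Q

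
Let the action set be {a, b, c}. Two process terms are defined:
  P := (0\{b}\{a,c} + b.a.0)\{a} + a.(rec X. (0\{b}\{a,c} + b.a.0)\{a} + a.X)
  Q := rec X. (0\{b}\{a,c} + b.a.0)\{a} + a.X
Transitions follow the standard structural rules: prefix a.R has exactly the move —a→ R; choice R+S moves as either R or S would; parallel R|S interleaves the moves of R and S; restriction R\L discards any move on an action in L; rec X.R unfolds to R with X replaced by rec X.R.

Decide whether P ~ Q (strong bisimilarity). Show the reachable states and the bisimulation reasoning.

YES

LTS(P): 3 reachable states
  p0 = (0\{b}\{a,c} + b.a.0)\{a} + a.(rec X. (0\{b}\{a,c} + b.a.0)\{a} + a.X) :: =a=> p1, =b=> p2
  p1 = rec X. (0\{b}\{a,c} + b.a.0)\{a} + a.X :: =a=> p1, =b=> p2
  p2 = (a.0)\{a} :: (no moves)
LTS(Q): 2 reachable states
  q0 = rec X. (0\{b}\{a,c} + b.a.0)\{a} + a.X :: =a=> q0, =b=> q1
  q1 = (a.0)\{a} :: (no moves)
Partition-refinement fixed point:
  B0 = {p0, p1, q0}
  B1 = {p2, q1}
p0 ∈ B0, q0 ∈ B0 → same block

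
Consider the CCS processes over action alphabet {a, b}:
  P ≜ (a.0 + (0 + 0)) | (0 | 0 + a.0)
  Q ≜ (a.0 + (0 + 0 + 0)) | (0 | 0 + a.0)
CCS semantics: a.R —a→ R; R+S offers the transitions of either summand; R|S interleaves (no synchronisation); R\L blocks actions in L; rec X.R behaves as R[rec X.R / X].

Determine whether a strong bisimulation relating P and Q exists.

YES

LTS(P): 4 reachable states
  m0 = (a.0 + (0 + 0)) | (0 | 0 + a.0) :: —a→ m1, —a→ m2
  m1 = (a.0 + (0 + 0)) | 0 :: —a→ m3
  m2 = 0 | (0 | 0 + a.0) :: —a→ m3
  m3 = 0 | 0 :: deadlocked
LTS(Q): 4 reachable states
  n0 = (a.0 + (0 + 0 + 0)) | (0 | 0 + a.0) :: —a→ n1, —a→ n2
  n1 = (a.0 + (0 + 0 + 0)) | 0 :: —a→ n3
  n2 = 0 | (0 | 0 + a.0) :: —a→ n3
  n3 = 0 | 0 :: deadlocked
Coarsest stable partition (strong bisimilarity classes):
  B0 = {m0, n0}
  B1 = {m1, m2, n1, n2}
  B2 = {m3, n3}
m0 ∈ B0, n0 ∈ B0 → same block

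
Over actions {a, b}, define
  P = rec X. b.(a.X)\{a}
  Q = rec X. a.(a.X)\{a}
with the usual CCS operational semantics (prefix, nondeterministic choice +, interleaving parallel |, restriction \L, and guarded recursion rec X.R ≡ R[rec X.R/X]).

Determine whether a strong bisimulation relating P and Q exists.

LTS(P): 2 reachable states
  m0 = rec X. b.(a.X)\{a} :: --b--▸ m1
  m1 = (a.(rec X. b.(a.X)\{a}))\{a} :: stopped
LTS(Q): 2 reachable states
  n0 = rec X. a.(a.X)\{a} :: --a--▸ n1
  n1 = (a.(rec X. a.(a.X)\{a}))\{a} :: stopped
Coarsest stable partition (strong bisimilarity classes):
  B0 = {m0}
  B1 = {m1, n1}
  B2 = {n0}
m0 ∈ B0, n0 ∈ B2 → different blocks

not bisimilar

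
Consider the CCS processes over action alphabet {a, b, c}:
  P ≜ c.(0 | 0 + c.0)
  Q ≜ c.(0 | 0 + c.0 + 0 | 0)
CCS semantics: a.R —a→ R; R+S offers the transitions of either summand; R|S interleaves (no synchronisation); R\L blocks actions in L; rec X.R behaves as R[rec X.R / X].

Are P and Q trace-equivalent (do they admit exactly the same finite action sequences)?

P's transition system — 3 states:
  m0 = c.(0 | 0 + c.0) has moves =c=> m1
  m1 = 0 | 0 + c.0 has moves =c=> m2
  m2 = 0 has moves stopped
Q's transition system — 3 states:
  n0 = c.(0 | 0 + c.0 + 0 | 0) has moves =c=> n1
  n1 = 0 | 0 + c.0 + 0 | 0 has moves =c=> n2
  n2 = 0 has moves stopped
Coarsest stable partition (strong bisimilarity classes):
  B0 = {m0, n0}
  B1 = {m1, n1}
  B2 = {m2, n2}
m0 ∈ B0, n0 ∈ B0 → same block
Bisimilar ⇒ trace-equivalent.

traces(P) = traces(Q)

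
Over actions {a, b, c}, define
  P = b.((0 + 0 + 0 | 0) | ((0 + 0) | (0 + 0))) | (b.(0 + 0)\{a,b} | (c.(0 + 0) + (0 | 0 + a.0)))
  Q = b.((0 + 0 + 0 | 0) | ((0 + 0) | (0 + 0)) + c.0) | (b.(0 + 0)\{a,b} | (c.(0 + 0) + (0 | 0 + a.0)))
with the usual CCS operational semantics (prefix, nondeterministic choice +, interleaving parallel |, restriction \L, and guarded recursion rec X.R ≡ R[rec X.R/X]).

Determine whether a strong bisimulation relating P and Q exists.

NO

P's transition system — 12 states:
  p0 = b.((0 + 0 + 0 | 0) | ((0 + 0) | (0 + 0))) | (b.(0 + 0)\{a,b} | (c.(0 + 0) + (0 | 0 + a.0))) → ··a··> p1, ··b··> p2, ··b··> p3, ··c··> p4
  p1 = b.((0 + 0 + 0 | 0) | ((0 + 0) | (0 + 0))) | (b.(0 + 0)\{a,b} | 0) → ··b··> p5, ··b··> p6
  p2 = (0 + 0 + 0 | 0) | ((0 + 0) | (0 + 0)) | (b.(0 + 0)\{a,b} | (c.(0 + 0) + (0 | 0 + a.0))) → ··a··> p5, ··b··> p7, ··c··> p8
  p3 = b.((0 + 0 + 0 | 0) | ((0 + 0) | (0 + 0))) | ((0 + 0)\{a,b} | (c.(0 + 0) + (0 | 0 + a.0))) → ··a··> p6, ··b··> p7, ··c··> p9
  p4 = b.((0 + 0 + 0 | 0) | ((0 + 0) | (0 + 0))) | (b.(0 + 0)\{a,b} | (0 + 0)) → ··b··> p8, ··b··> p9
  p5 = (0 + 0 + 0 | 0) | ((0 + 0) | (0 + 0)) | (b.(0 + 0)\{a,b} | 0) → ··b··> p10
  p6 = b.((0 + 0 + 0 | 0) | ((0 + 0) | (0 + 0))) | ((0 + 0)\{a,b} | 0) → ··b··> p10
  p7 = (0 + 0 + 0 | 0) | ((0 + 0) | (0 + 0)) | ((0 + 0)\{a,b} | (c.(0 + 0) + (0 | 0 + a.0))) → ··a··> p10, ··c··> p11
  p8 = (0 + 0 + 0 | 0) | ((0 + 0) | (0 + 0)) | (b.(0 + 0)\{a,b} | (0 + 0)) → ··b··> p11
  p9 = b.((0 + 0 + 0 | 0) | ((0 + 0) | (0 + 0))) | ((0 + 0)\{a,b} | (0 + 0)) → ··b··> p11
  p10 = (0 + 0 + 0 | 0) | ((0 + 0) | (0 + 0)) | ((0 + 0)\{a,b} | 0) → deadlocked
  p11 = (0 + 0 + 0 | 0) | ((0 + 0) | (0 + 0)) | ((0 + 0)\{a,b} | (0 + 0)) → deadlocked
Q's transition system — 18 states:
  q0 = b.((0 + 0 + 0 | 0) | ((0 + 0) | (0 + 0)) + c.0) | (b.(0 + 0)\{a,b} | (c.(0 + 0) + (0 | 0 + a.0))) → ··a··> q1, ··b··> q2, ··b··> q3, ··c··> q4
  q1 = b.((0 + 0 + 0 | 0) | ((0 + 0) | (0 + 0)) + c.0) | (b.(0 + 0)\{a,b} | 0) → ··b··> q5, ··b··> q6
  q2 = ((0 + 0 + 0 | 0) | ((0 + 0) | (0 + 0)) + c.0) | (b.(0 + 0)\{a,b} | (c.(0 + 0) + (0 | 0 + a.0))) → ··a··> q5, ··b··> q7, ··c··> q8, ··c··> q9
  q3 = b.((0 + 0 + 0 | 0) | ((0 + 0) | (0 + 0)) + c.0) | ((0 + 0)\{a,b} | (c.(0 + 0) + (0 | 0 + a.0))) → ··a··> q6, ··b··> q7, ··c··> q10
  q4 = b.((0 + 0 + 0 | 0) | ((0 + 0) | (0 + 0)) + c.0) | (b.(0 + 0)\{a,b} | (0 + 0)) → ··b··> q10, ··b··> q8
  q5 = ((0 + 0 + 0 | 0) | ((0 + 0) | (0 + 0)) + c.0) | (b.(0 + 0)\{a,b} | 0) → ··b··> q11, ··c··> q12
  q6 = b.((0 + 0 + 0 | 0) | ((0 + 0) | (0 + 0)) + c.0) | ((0 + 0)\{a,b} | 0) → ··b··> q11
  q7 = ((0 + 0 + 0 | 0) | ((0 + 0) | (0 + 0)) + c.0) | ((0 + 0)\{a,b} | (c.(0 + 0) + (0 | 0 + a.0))) → ··a··> q11, ··c··> q13, ··c··> q14
  q8 = ((0 + 0 + 0 | 0) | ((0 + 0) | (0 + 0)) + c.0) | (b.(0 + 0)\{a,b} | (0 + 0)) → ··b··> q13, ··c··> q15
  q9 = 0 | (b.(0 + 0)\{a,b} | (c.(0 + 0) + (0 | 0 + a.0))) → ··a··> q12, ··b··> q14, ··c··> q15
  q10 = b.((0 + 0 + 0 | 0) | ((0 + 0) | (0 + 0)) + c.0) | ((0 + 0)\{a,b} | (0 + 0)) → ··b··> q13
  q11 = ((0 + 0 + 0 | 0) | ((0 + 0) | (0 + 0)) + c.0) | ((0 + 0)\{a,b} | 0) → ··c··> q16
  q12 = 0 | (b.(0 + 0)\{a,b} | 0) → ··b··> q16
  q13 = ((0 + 0 + 0 | 0) | ((0 + 0) | (0 + 0)) + c.0) | ((0 + 0)\{a,b} | (0 + 0)) → ··c··> q17
  q14 = 0 | ((0 + 0)\{a,b} | (c.(0 + 0) + (0 | 0 + a.0))) → ··a··> q16, ··c··> q17
  q15 = 0 | (b.(0 + 0)\{a,b} | (0 + 0)) → ··b··> q17
  q16 = 0 | ((0 + 0)\{a,b} | 0) → deadlocked
  q17 = 0 | ((0 + 0)\{a,b} | (0 + 0)) → deadlocked
Coarsest stable partition (strong bisimilarity classes):
  B0 = {p0}
  B1 = {p1, p4}
  B2 = {p5, p6, p8, p9, q12, q15}
  B3 = {p10, p11, q16, q17}
  B4 = {p2, p3, q9}
  B5 = {p7, q14}
  B6 = {q0}
  B7 = {q1, q4}
  B8 = {q5, q8}
  B9 = {q11, q13}
  B10 = {q10, q6}
  B11 = {q2}
  B12 = {q7}
  B13 = {q3}
p0 ∈ B0, q0 ∈ B6 → different blocks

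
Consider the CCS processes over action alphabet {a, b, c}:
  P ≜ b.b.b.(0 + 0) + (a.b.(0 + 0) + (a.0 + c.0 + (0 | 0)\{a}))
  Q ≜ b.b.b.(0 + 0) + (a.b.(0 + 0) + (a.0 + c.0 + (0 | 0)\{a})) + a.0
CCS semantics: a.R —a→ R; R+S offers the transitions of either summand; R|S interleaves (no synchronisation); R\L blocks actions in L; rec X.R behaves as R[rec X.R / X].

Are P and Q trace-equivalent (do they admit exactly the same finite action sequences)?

P's transition system — 5 states:
  p0 = b.b.b.(0 + 0) + (a.b.(0 + 0) + (a.0 + c.0 + (0 | 0)\{a})) has moves —a→ p1, —a→ p2, —b→ p3, —c→ p1
  p1 = 0 has moves ∅
  p2 = b.(0 + 0) has moves —b→ p4
  p3 = b.b.(0 + 0) has moves —b→ p2
  p4 = 0 + 0 has moves ∅
Q's transition system — 5 states:
  q0 = b.b.b.(0 + 0) + (a.b.(0 + 0) + (a.0 + c.0 + (0 | 0)\{a})) + a.0 has moves —a→ q1, —a→ q2, —b→ q3, —c→ q1
  q1 = 0 has moves ∅
  q2 = b.(0 + 0) has moves —b→ q4
  q3 = b.b.(0 + 0) has moves —b→ q2
  q4 = 0 + 0 has moves ∅
Partition-refinement fixed point:
  B0 = {p0, q0}
  B1 = {p1, p4, q1, q4}
  B2 = {p3, q3}
  B3 = {p2, q2}
p0 ∈ B0, q0 ∈ B0 → same block
Bisimilar ⇒ trace-equivalent.

trace-equivalent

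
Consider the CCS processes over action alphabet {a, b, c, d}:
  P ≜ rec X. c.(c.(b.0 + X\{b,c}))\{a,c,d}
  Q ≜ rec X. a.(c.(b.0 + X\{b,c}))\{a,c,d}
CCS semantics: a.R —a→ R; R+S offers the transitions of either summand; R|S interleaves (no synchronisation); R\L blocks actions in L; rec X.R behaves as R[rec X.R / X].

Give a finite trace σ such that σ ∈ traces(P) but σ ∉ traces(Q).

c

LTS(P): 2 reachable states
  s0 = rec X. c.(c.(b.0 + X\{b,c}))\{a,c,d} :: =c=> s1
  s1 = (c.(b.0 + (rec X. c.(c.(b.0 + X\{b,c}))\{a,c,d})\{b,c}))\{a,c,d} :: ·
LTS(Q): 2 reachable states
  t0 = rec X. a.(c.(b.0 + X\{b,c}))\{a,c,d} :: =a=> t1
  t1 = (c.(b.0 + (rec X. a.(c.(b.0 + X\{b,c}))\{a,c,d})\{b,c}))\{a,c,d} :: ·
Executing c from P (initial set {s0}):
  step 1 (c): {s1}
  ✓ P
Executing c from Q (initial set {t0}):
  step 1 (c): ∅  — Q cannot continue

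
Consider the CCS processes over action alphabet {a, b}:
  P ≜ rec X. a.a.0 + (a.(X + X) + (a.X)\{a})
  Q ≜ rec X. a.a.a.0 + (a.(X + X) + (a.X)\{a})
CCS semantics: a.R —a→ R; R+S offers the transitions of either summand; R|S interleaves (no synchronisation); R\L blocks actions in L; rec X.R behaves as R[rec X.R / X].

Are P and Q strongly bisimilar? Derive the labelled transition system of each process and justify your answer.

P's transition system — 4 states:
  m0 = rec X. a.a.0 + (a.(X + X) + (a.X)\{a}) → =a=> m1, =a=> m2
  m1 = (rec X. a.a.0 + (a.(X + X) + (a.X)\{a})) + (rec X. a.a.0 + (a.(X + X) + (a.X)\{a})) → =a=> m1, =a=> m2
  m2 = a.0 → =a=> m3
  m3 = 0 → stopped
Q's transition system — 5 states:
  n0 = rec X. a.a.a.0 + (a.(X + X) + (a.X)\{a}) → =a=> n1, =a=> n2
  n1 = (rec X. a.a.a.0 + (a.(X + X) + (a.X)\{a})) + (rec X. a.a.a.0 + (a.(X + X) + (a.X)\{a})) → =a=> n1, =a=> n2
  n2 = a.a.0 → =a=> n3
  n3 = a.0 → =a=> n4
  n4 = 0 → stopped
Coarsest stable partition (strong bisimilarity classes):
  B0 = {m0, m1}
  B1 = {m2, n3}
  B2 = {m3, n4}
  B3 = {n0, n1}
  B4 = {n2}
m0 ∈ B0, n0 ∈ B3 → different blocks

NO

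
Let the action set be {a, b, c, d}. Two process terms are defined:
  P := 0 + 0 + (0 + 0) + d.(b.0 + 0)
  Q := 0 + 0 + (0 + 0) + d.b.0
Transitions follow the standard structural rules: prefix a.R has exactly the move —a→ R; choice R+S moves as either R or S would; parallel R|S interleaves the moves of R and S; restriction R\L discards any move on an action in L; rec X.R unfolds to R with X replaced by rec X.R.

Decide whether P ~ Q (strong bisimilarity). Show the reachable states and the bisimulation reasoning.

P's transition system — 3 states:
  s0 = 0 + 0 + (0 + 0) + d.(b.0 + 0) has moves =d=> s1
  s1 = b.0 + 0 has moves =b=> s2
  s2 = 0 has moves ∅
Q's transition system — 3 states:
  t0 = 0 + 0 + (0 + 0) + d.b.0 has moves =d=> t1
  t1 = b.0 has moves =b=> t2
  t2 = 0 has moves ∅
Bisimilarity quotient blocks:
  B0 = {s0, t0}
  B1 = {s1, t1}
  B2 = {s2, t2}
s0 ∈ B0, t0 ∈ B0 → same block

YES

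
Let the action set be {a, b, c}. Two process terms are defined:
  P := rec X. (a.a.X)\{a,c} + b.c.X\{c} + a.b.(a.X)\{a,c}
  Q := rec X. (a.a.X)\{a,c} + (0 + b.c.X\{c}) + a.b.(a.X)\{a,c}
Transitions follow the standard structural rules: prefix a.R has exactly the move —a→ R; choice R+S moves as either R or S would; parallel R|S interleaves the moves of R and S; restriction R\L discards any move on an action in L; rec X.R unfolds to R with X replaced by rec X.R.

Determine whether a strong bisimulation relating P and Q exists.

YES

Reachable graph of P (8 states):
  m0 = rec X. (a.a.X)\{a,c} + b.c.X\{c} + a.b.(a.X)\{a,c} :: =a=> m1, =b=> m2
  m1 = b.(a.(rec X. (a.a.X)\{a,c} + b.c.X\{c} + a.b.(a.X)\{a,c}))\{a,c} :: =b=> m3
  m2 = c.(rec X. (a.a.X)\{a,c} + b.c.X\{c} + a.b.(a.X)\{a,c})\{c} :: =c=> m4
  m3 = (a.(rec X. (a.a.X)\{a,c} + b.c.X\{c} + a.b.(a.X)\{a,c}))\{a,c} :: (no moves)
  m4 = (rec X. (a.a.X)\{a,c} + b.c.X\{c} + a.b.(a.X)\{a,c})\{c} :: =a=> m5, =b=> m6
  m5 = (b.(a.(rec X. (a.a.X)\{a,c} + b.c.X\{c} + a.b.(a.X)\{a,c}))\{a,c})\{c} :: =b=> m7
  m6 = (c.(rec X. (a.a.X)\{a,c} + b.c.X\{c} + a.b.(a.X)\{a,c})\{c})\{c} :: (no moves)
  m7 = (a.(rec X. (a.a.X)\{a,c} + b.c.X\{c} + a.b.(a.X)\{a,c}))\{a,c}\{c} :: (no moves)
Reachable graph of Q (8 states):
  n0 = rec X. (a.a.X)\{a,c} + (0 + b.c.X\{c}) + a.b.(a.X)\{a,c} :: =a=> n1, =b=> n2
  n1 = b.(a.(rec X. (a.a.X)\{a,c} + (0 + b.c.X\{c}) + a.b.(a.X)\{a,c}))\{a,c} :: =b=> n3
  n2 = c.(rec X. (a.a.X)\{a,c} + (0 + b.c.X\{c}) + a.b.(a.X)\{a,c})\{c} :: =c=> n4
  n3 = (a.(rec X. (a.a.X)\{a,c} + (0 + b.c.X\{c}) + a.b.(a.X)\{a,c}))\{a,c} :: (no moves)
  n4 = (rec X. (a.a.X)\{a,c} + (0 + b.c.X\{c}) + a.b.(a.X)\{a,c})\{c} :: =a=> n5, =b=> n6
  n5 = (b.(a.(rec X. (a.a.X)\{a,c} + (0 + b.c.X\{c}) + a.b.(a.X)\{a,c}))\{a,c})\{c} :: =b=> n7
  n6 = (c.(rec X. (a.a.X)\{a,c} + (0 + b.c.X\{c}) + a.b.(a.X)\{a,c})\{c})\{c} :: (no moves)
  n7 = (a.(rec X. (a.a.X)\{a,c} + (0 + b.c.X\{c}) + a.b.(a.X)\{a,c}))\{a,c}\{c} :: (no moves)
Coarsest stable partition (strong bisimilarity classes):
  B0 = {m0, n0}
  B1 = {m1, m5, n1, n5}
  B2 = {m3, m6, m7, n3, n6, n7}
  B3 = {m2, n2}
  B4 = {m4, n4}
m0 ∈ B0, n0 ∈ B0 → same block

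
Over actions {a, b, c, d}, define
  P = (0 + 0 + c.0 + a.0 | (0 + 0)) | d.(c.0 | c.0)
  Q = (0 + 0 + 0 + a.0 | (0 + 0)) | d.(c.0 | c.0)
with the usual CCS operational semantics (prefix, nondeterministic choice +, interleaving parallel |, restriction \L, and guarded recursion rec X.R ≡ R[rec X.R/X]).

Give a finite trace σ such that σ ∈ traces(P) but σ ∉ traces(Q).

c

P's transition system — 15 states:
  m0 = (0 + 0 + c.0 + a.0 | (0 + 0)) | d.(c.0 | c.0) → —a→ m1, —c→ m2, —d→ m3
  m1 = 0 | (0 + 0) | d.(c.0 | c.0) → —d→ m4
  m2 = 0 | d.(c.0 | c.0) → —d→ m5
  m3 = (0 + 0 + c.0 + a.0 | (0 + 0)) | (c.0 | c.0) → —a→ m4, —c→ m5, —c→ m6, —c→ m7
  m4 = 0 | (0 + 0) | (c.0 | c.0) → —c→ m8, —c→ m9
  m5 = 0 | (c.0 | c.0) → —c→ m10, —c→ m11
  m6 = (0 + 0 + c.0 + a.0 | (0 + 0)) | (0 | c.0) → —a→ m8, —c→ m10, —c→ m12
  m7 = (0 + 0 + c.0 + a.0 | (0 + 0)) | (c.0 | 0) → —a→ m9, —c→ m11, —c→ m12
  m8 = 0 | (0 + 0) | (0 | c.0) → —c→ m13
  m9 = 0 | (0 + 0) | (c.0 | 0) → —c→ m13
  m10 = 0 | (0 | c.0) → —c→ m14
  m11 = 0 | (c.0 | 0) → —c→ m14
  m12 = (0 + 0 + c.0 + a.0 | (0 + 0)) | (0 | 0) → —a→ m13, —c→ m14
  m13 = 0 | (0 + 0) | (0 | 0) → stopped
  m14 = 0 | (0 | 0) → stopped
Q's transition system — 10 states:
  n0 = (0 + 0 + 0 + a.0 | (0 + 0)) | d.(c.0 | c.0) → —a→ n1, —d→ n2
  n1 = 0 | (0 + 0) | d.(c.0 | c.0) → —d→ n3
  n2 = (0 + 0 + 0 + a.0 | (0 + 0)) | (c.0 | c.0) → —a→ n3, —c→ n4, —c→ n5
  n3 = 0 | (0 + 0) | (c.0 | c.0) → —c→ n6, —c→ n7
  n4 = (0 + 0 + 0 + a.0 | (0 + 0)) | (0 | c.0) → —a→ n6, —c→ n8
  n5 = (0 + 0 + 0 + a.0 | (0 + 0)) | (c.0 | 0) → —a→ n7, —c→ n8
  n6 = 0 | (0 + 0) | (0 | c.0) → —c→ n9
  n7 = 0 | (0 + 0) | (c.0 | 0) → —c→ n9
  n8 = (0 + 0 + 0 + a.0 | (0 + 0)) | (0 | 0) → —a→ n9
  n9 = 0 | (0 + 0) | (0 | 0) → stopped
Trace ⟨c⟩ through P, begin at {m0}:
  step 1 (c): {m2}
  — P admits the full trace.
Trace ⟨c⟩ through Q, begin at {n0}:
  step 1 (c): ∅  — Q cannot continue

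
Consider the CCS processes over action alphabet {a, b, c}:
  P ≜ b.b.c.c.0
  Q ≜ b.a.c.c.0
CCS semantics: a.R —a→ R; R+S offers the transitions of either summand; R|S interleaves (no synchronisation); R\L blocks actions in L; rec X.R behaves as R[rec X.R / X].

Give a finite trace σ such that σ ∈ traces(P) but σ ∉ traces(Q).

bb

LTS(P): 5 reachable states
  m0 = b.b.c.c.0 | ··b··> m1
  m1 = b.c.c.0 | ··b··> m2
  m2 = c.c.0 | ··c··> m3
  m3 = c.0 | ··c··> m4
  m4 = 0 | (no moves)
LTS(Q): 5 reachable states
  n0 = b.a.c.c.0 | ··b··> n1
  n1 = a.c.c.0 | ··a··> n2
  n2 = c.c.0 | ··c··> n3
  n3 = c.0 | ··c··> n4
  n4 = 0 | (no moves)
Run σ = ⟨bb⟩ on P: start {m0}
  step 1 (b): {m1}
  step 2 (b): {m2}
  P completes σ.
Run σ = ⟨bb⟩ on Q: start {n0}
  step 1 (b): {n1}
  step 2 (b): no successor for Q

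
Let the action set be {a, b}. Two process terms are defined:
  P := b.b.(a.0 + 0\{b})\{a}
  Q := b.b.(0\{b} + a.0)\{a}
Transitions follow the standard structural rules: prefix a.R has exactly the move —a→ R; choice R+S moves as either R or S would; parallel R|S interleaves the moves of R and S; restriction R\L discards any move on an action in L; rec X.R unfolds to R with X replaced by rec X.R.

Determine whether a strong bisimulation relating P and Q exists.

Reachable graph of P (3 states):
  p0 = b.b.(a.0 + 0\{b})\{a} → ··b··> p1
  p1 = b.(a.0 + 0\{b})\{a} → ··b··> p2
  p2 = (a.0 + 0\{b})\{a} → ∅
Reachable graph of Q (3 states):
  q0 = b.b.(0\{b} + a.0)\{a} → ··b··> q1
  q1 = b.(0\{b} + a.0)\{a} → ··b··> q2
  q2 = (0\{b} + a.0)\{a} → ∅
Bisimilarity quotient blocks:
  B0 = {p0, q0}
  B1 = {p1, q1}
  B2 = {p2, q2}
p0 ∈ B0, q0 ∈ B0 → same block

bisimilar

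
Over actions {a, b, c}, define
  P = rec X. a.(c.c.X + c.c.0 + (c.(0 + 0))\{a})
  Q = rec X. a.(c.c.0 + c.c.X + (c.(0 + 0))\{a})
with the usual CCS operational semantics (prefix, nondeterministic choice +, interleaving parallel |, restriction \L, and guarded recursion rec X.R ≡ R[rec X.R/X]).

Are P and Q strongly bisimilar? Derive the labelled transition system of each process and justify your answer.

P ~ Q

P's transition system — 6 states:
  m0 = rec X. a.(c.c.X + c.c.0 + (c.(0 + 0))\{a}) has moves =a=> m1
  m1 = c.c.(rec X. a.(c.c.X + c.c.0 + (c.(0 + 0))\{a})) + c.c.0 + (c.(0 + 0))\{a} has moves =c=> m2, =c=> m3, =c=> m4
  m2 = (0 + 0)\{a} has moves stopped
  m3 = c.(rec X. a.(c.c.X + c.c.0 + (c.(0 + 0))\{a})) has moves =c=> m0
  m4 = c.0 has moves =c=> m5
  m5 = 0 has moves stopped
Q's transition system — 6 states:
  n0 = rec X. a.(c.c.0 + c.c.X + (c.(0 + 0))\{a}) has moves =a=> n1
  n1 = c.c.0 + c.c.(rec X. a.(c.c.0 + c.c.X + (c.(0 + 0))\{a})) + (c.(0 + 0))\{a} has moves =c=> n2, =c=> n3, =c=> n4
  n2 = (0 + 0)\{a} has moves stopped
  n3 = c.(rec X. a.(c.c.0 + c.c.X + (c.(0 + 0))\{a})) has moves =c=> n0
  n4 = c.0 has moves =c=> n5
  n5 = 0 has moves stopped
Bisimilarity quotient blocks:
  B0 = {m0, n0}
  B1 = {m1, n1}
  B2 = {m2, m5, n2, n5}
  B3 = {m4, n4}
  B4 = {m3, n3}
m0 ∈ B0, n0 ∈ B0 → same block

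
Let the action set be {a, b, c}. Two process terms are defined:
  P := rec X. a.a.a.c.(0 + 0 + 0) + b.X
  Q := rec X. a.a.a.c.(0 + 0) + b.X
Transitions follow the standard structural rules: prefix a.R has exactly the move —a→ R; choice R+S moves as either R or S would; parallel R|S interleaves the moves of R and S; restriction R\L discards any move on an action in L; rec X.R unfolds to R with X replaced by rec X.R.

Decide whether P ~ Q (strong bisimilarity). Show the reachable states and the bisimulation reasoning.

P ~ Q

Reachable graph of P (5 states):
  s0 = rec X. a.a.a.c.(0 + 0 + 0) + b.X :: -a-> s1, -b-> s0
  s1 = a.a.c.(0 + 0 + 0) :: -a-> s2
  s2 = a.c.(0 + 0 + 0) :: -a-> s3
  s3 = c.(0 + 0 + 0) :: -c-> s4
  s4 = 0 + 0 + 0 :: deadlocked
Reachable graph of Q (5 states):
  t0 = rec X. a.a.a.c.(0 + 0) + b.X :: -a-> t1, -b-> t0
  t1 = a.a.c.(0 + 0) :: -a-> t2
  t2 = a.c.(0 + 0) :: -a-> t3
  t3 = c.(0 + 0) :: -c-> t4
  t4 = 0 + 0 :: deadlocked
Coarsest stable partition (strong bisimilarity classes):
  B0 = {s0, t0}
  B1 = {s1, t1}
  B2 = {s2, t2}
  B3 = {s3, t3}
  B4 = {s4, t4}
s0 ∈ B0, t0 ∈ B0 → same block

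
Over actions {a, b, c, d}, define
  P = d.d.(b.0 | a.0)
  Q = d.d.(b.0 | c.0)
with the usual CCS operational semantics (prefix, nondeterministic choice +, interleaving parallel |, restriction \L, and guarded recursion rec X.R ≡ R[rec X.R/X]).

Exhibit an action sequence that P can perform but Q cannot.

dda

LTS(P): 6 reachable states
  p0 = d.d.(b.0 | a.0) | —d→ p1
  p1 = d.(b.0 | a.0) | —d→ p2
  p2 = b.0 | a.0 | —a→ p3, —b→ p4
  p3 = b.0 | 0 | —b→ p5
  p4 = 0 | a.0 | —a→ p5
  p5 = 0 | 0 | deadlocked
LTS(Q): 6 reachable states
  q0 = d.d.(b.0 | c.0) | —d→ q1
  q1 = d.(b.0 | c.0) | —d→ q2
  q2 = b.0 | c.0 | —b→ q3, —c→ q4
  q3 = 0 | c.0 | —c→ q5
  q4 = b.0 | 0 | —b→ q5
  q5 = 0 | 0 | deadlocked
Trace ⟨dda⟩ through P, begin at {p0}:
  [1] d ⇒ {p1}
  [2] d ⇒ {p2}
  [3] a ⇒ {p3}
  — P admits the full trace.
Trace ⟨dda⟩ through Q, begin at {q0}:
  [1] d ⇒ {q1}
  [2] d ⇒ {q2}
  [3] a ⇒ no successor for Q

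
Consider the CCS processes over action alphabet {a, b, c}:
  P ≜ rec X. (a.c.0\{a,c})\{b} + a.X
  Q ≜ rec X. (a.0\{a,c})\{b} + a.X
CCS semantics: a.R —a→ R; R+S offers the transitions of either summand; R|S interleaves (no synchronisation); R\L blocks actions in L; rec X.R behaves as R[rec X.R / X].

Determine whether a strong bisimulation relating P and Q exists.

P ≁ Q

Reachable graph of P (3 states):
  u0 = rec X. (a.c.0\{a,c})\{b} + a.X | --a--▸ u0, --a--▸ u1
  u1 = (c.0\{a,c})\{b} | --c--▸ u2
  u2 = 0\{a,c}\{b} | stopped
Reachable graph of Q (2 states):
  v0 = rec X. (a.0\{a,c})\{b} + a.X | --a--▸ v0, --a--▸ v1
  v1 = 0\{a,c}\{b} | stopped
Coarsest stable partition (strong bisimilarity classes):
  B0 = {u0}
  B1 = {u1}
  B2 = {u2, v1}
  B3 = {v0}
u0 ∈ B0, v0 ∈ B3 → different blocks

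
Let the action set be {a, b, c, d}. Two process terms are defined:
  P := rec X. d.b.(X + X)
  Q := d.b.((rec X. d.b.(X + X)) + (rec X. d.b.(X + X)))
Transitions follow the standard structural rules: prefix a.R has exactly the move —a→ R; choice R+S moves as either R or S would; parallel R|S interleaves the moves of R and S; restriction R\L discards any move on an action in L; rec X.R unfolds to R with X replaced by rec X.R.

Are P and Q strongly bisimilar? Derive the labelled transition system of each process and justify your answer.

Reachable graph of P (3 states):
  s0 = rec X. d.b.(X + X) :: —d→ s1
  s1 = b.((rec X. d.b.(X + X)) + (rec X. d.b.(X + X))) :: —b→ s2
  s2 = (rec X. d.b.(X + X)) + (rec X. d.b.(X + X)) :: —d→ s1
Reachable graph of Q (3 states):
  t0 = d.b.((rec X. d.b.(X + X)) + (rec X. d.b.(X + X))) :: —d→ t1
  t1 = b.((rec X. d.b.(X + X)) + (rec X. d.b.(X + X))) :: —b→ t2
  t2 = (rec X. d.b.(X + X)) + (rec X. d.b.(X + X)) :: —d→ t1
Bisimilarity quotient blocks:
  B0 = {s0, s2, t0, t2}
  B1 = {s1, t1}
s0 ∈ B0, t0 ∈ B0 → same block

YES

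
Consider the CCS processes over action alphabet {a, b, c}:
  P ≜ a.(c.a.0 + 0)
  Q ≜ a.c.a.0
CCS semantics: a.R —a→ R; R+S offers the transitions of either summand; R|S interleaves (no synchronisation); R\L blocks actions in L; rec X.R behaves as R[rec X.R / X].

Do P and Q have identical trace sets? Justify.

P's transition system — 4 states:
  u0 = a.(c.a.0 + 0) | =a=> u1
  u1 = c.a.0 + 0 | =c=> u2
  u2 = a.0 | =a=> u3
  u3 = 0 | ·
Q's transition system — 4 states:
  v0 = a.c.a.0 | =a=> v1
  v1 = c.a.0 | =c=> v2
  v2 = a.0 | =a=> v3
  v3 = 0 | ·
Bisimilarity quotient blocks:
  B0 = {u0, v0}
  B1 = {u1, v1}
  B2 = {u2, v2}
  B3 = {u3, v3}
u0 ∈ B0, v0 ∈ B0 → same block
Bisimilar ⇒ trace-equivalent.

trace-equivalent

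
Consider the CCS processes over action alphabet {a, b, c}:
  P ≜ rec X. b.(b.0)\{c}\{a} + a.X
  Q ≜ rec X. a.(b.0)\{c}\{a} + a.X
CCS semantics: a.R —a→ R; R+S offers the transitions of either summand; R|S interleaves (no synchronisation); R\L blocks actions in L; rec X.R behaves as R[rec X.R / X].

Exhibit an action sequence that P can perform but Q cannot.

P's transition system — 3 states:
  u0 = rec X. b.(b.0)\{c}\{a} + a.X :: --a--▸ u0, --b--▸ u1
  u1 = (b.0)\{c}\{a} :: --b--▸ u2
  u2 = 0\{c}\{a} :: deadlocked
Q's transition system — 3 states:
  v0 = rec X. a.(b.0)\{c}\{a} + a.X :: --a--▸ v0, --a--▸ v1
  v1 = (b.0)\{c}\{a} :: --b--▸ v2
  v2 = 0\{c}\{a} :: deadlocked
Executing b from P (initial set {u0}):
  step 1 (b): {u1}
  P completes σ.
Executing b from Q (initial set {v0}):
  step 1 (b): ∅ (Q stuck)

b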